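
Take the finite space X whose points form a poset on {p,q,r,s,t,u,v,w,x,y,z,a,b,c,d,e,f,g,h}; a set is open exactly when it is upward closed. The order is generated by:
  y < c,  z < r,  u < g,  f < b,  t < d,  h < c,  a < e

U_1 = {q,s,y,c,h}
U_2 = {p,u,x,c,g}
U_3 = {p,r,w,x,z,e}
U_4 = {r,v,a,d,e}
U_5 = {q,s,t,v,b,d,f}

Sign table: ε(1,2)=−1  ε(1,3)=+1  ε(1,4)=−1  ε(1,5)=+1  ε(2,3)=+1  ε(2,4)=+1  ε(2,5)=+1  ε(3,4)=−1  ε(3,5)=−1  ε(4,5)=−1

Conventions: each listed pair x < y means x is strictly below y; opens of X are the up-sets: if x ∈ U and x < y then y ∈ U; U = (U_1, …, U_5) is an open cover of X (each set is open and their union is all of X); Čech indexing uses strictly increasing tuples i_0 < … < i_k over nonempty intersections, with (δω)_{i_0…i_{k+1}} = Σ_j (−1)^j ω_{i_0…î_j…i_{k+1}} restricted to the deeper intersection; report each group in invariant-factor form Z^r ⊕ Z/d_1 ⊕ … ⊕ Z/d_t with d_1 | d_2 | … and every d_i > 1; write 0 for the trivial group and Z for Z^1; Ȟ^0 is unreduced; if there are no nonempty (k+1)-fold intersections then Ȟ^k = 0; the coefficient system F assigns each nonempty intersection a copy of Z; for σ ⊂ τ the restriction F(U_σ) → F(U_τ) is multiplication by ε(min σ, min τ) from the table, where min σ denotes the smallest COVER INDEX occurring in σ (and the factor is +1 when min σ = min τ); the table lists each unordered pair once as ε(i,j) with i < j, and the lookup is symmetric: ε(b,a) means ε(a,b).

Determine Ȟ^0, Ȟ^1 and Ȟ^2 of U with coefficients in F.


nonempty overlaps:
  U12={c} U15={q,s} U23={p,x} U34={r,e} U45={v,d}
C dims 5,5; δ0: rk 5, SNF 1^4·2
degree 0: 5−5−0 = 0 → Ȟ^0 ≅ 0
degree 1: 5−0−5 = 0 plus torsion [2] → Ȟ^1 ≅ Z/2
degree 2: 0−0−0 = 0 → Ȟ^2 ≅ 0

Ȟ^0(U;F) ≅ 0, Ȟ^1(U;F) ≅ Z/2 and Ȟ^2(U;F) ≅ 0


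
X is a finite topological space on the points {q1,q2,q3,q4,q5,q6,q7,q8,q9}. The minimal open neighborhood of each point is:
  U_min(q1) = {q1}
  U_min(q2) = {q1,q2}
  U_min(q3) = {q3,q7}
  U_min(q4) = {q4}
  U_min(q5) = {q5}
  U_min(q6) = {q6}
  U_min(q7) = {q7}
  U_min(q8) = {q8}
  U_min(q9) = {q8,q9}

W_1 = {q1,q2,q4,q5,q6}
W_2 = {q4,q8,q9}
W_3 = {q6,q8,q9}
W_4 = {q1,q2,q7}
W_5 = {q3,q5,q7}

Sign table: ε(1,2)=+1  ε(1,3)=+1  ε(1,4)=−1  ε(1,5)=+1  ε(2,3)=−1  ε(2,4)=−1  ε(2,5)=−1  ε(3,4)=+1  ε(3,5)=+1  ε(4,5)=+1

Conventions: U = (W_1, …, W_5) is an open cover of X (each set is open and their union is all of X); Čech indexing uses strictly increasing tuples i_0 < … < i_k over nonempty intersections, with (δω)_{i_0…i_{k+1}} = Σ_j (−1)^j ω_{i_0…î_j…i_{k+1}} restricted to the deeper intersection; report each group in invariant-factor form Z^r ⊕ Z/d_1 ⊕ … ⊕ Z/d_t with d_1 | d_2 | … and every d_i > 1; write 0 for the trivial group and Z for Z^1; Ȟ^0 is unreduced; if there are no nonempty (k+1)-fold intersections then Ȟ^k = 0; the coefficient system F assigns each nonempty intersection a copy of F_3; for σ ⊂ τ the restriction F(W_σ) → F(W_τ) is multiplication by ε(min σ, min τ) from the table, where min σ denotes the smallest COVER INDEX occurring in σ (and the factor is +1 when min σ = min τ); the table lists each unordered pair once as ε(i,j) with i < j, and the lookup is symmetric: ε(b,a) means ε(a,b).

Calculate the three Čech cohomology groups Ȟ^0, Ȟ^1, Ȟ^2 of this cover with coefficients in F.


nerve simplices:
  W12={q4} W13={q6} W14={q1,q2} W15={q5} W23={q8,q9} W45={q7}
C dims 5,6; δ0: rk_F3 5
degree 0: 5−5−0 = 0 → Ȟ^0 ≅ 0
degree 1: 6−0−5 = 1 → Ȟ^1 ≅ Z/3
degree 2: 0−0−0 = 0 → Ȟ^2 ≅ 0

Ȟ^0 ≅ 0, Ȟ^1 ≅ Z/3 and Ȟ^2 ≅ 0


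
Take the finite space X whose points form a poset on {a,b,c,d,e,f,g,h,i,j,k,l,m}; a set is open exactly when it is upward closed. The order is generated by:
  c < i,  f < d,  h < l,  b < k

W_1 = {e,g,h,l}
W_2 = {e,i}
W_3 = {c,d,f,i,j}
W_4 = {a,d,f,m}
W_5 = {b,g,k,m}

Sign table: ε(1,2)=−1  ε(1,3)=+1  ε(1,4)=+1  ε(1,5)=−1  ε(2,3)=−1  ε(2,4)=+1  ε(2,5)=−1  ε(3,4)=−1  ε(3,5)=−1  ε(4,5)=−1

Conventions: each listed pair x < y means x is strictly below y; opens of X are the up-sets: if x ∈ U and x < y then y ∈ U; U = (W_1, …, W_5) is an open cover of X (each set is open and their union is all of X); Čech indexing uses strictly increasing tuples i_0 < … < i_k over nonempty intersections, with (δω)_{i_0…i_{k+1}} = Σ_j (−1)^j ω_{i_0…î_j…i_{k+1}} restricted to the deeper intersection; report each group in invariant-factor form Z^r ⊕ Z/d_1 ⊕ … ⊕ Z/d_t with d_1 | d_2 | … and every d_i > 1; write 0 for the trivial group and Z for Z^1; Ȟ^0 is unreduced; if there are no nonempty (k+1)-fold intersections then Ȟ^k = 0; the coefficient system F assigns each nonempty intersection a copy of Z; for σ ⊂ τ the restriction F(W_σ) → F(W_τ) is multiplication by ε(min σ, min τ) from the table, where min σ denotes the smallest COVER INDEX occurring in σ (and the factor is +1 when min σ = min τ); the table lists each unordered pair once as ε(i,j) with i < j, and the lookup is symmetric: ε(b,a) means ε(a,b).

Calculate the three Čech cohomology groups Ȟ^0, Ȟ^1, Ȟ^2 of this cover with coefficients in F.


nerve simplices:
  W12={e} W15={g} W23={i} W34={d,f} W45={m}
C dims 5,5; δ0: rk 5, SNF 1^4·2
degree 0: 5−5−0 = 0 → Ȟ^0 ≅ 0
degree 1: 5−0−5 = 0 plus torsion [2] → Ȟ^1 ≅ Z/2
degree 2: 0−0−0 = 0 → Ȟ^2 ≅ 0

Ȟ^0(U;F) ≅ 0; Ȟ^1(U;F) ≅ Z/2; Ȟ^2(U;F) ≅ 0


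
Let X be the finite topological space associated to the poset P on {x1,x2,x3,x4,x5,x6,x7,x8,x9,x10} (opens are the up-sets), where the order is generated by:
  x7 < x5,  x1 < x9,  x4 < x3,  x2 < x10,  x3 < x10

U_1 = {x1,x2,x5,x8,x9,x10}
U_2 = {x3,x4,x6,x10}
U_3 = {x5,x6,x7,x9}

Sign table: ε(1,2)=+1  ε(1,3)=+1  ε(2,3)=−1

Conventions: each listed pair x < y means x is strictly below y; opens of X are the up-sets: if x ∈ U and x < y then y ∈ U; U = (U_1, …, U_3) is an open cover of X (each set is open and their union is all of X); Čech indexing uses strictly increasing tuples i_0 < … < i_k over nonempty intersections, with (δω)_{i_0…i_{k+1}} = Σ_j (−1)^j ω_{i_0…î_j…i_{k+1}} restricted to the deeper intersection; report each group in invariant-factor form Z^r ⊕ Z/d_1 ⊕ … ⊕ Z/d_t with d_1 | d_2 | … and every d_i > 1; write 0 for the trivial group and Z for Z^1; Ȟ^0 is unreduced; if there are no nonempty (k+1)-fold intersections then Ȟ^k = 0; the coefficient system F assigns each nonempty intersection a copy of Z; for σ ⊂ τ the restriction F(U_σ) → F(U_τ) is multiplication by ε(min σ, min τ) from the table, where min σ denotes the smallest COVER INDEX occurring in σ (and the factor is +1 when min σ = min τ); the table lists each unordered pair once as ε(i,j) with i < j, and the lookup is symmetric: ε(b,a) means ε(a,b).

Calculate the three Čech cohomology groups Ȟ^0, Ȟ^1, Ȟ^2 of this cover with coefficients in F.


nonempty overlaps:
  U12={x10} U13={x5,x9} U23={x6}
C dims 3,3; δ0: rk 3, SNF 1^2·2
degree 0: 3−3−0 = 0 → Ȟ^0 ≅ 0
degree 1: 3−0−3 = 0 plus torsion [2] → Ȟ^1 ≅ Z/2
degree 2: 0−0−0 = 0 → Ȟ^2 ≅ 0

Ȟ^0 ≅ 0, Ȟ^1 ≅ Z/2 and Ȟ^2 ≅ 0


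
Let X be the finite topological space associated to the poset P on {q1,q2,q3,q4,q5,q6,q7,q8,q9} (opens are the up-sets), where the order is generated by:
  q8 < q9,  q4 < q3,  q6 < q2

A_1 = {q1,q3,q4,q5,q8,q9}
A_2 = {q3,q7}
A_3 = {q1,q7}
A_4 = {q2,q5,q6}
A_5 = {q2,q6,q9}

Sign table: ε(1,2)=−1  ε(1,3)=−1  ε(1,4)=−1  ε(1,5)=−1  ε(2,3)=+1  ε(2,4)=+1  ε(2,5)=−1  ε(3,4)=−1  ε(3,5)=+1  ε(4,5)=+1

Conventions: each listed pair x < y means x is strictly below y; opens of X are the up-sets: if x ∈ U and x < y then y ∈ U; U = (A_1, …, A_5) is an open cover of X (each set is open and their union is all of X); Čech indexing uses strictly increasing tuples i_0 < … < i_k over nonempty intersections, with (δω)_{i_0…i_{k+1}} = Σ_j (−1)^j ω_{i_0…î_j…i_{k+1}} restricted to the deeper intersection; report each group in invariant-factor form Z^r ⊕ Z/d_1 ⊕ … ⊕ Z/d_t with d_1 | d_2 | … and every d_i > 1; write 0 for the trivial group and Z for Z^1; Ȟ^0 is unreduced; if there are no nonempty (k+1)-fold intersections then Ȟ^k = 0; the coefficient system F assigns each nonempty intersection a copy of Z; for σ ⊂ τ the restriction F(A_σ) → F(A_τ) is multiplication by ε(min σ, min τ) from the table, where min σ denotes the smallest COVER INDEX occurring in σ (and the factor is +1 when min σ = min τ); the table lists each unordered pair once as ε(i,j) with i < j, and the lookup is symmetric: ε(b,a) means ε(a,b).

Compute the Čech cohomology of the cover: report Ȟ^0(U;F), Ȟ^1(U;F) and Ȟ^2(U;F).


Ȟ^0 ≅ Z, Ȟ^1 ≅ Z^2 and Ȟ^2 ≅ 0

intersection data:
  A12={q3} A13={q1} A14={q5} A15={q9} A23={q7} A45={q2,q6}
C dims 5,6; δ0: rk 4, SNF 1^4
Ȟ^0 = (5 − 4) − 0 = 1, so Ȟ^0 ≅ Z
Ȟ^1 = (6 − 0) − 4 = 2, so Ȟ^1 ≅ Z^2
Ȟ^2 = (0 − 0) − 0 = 0, so Ȟ^2 ≅ 0


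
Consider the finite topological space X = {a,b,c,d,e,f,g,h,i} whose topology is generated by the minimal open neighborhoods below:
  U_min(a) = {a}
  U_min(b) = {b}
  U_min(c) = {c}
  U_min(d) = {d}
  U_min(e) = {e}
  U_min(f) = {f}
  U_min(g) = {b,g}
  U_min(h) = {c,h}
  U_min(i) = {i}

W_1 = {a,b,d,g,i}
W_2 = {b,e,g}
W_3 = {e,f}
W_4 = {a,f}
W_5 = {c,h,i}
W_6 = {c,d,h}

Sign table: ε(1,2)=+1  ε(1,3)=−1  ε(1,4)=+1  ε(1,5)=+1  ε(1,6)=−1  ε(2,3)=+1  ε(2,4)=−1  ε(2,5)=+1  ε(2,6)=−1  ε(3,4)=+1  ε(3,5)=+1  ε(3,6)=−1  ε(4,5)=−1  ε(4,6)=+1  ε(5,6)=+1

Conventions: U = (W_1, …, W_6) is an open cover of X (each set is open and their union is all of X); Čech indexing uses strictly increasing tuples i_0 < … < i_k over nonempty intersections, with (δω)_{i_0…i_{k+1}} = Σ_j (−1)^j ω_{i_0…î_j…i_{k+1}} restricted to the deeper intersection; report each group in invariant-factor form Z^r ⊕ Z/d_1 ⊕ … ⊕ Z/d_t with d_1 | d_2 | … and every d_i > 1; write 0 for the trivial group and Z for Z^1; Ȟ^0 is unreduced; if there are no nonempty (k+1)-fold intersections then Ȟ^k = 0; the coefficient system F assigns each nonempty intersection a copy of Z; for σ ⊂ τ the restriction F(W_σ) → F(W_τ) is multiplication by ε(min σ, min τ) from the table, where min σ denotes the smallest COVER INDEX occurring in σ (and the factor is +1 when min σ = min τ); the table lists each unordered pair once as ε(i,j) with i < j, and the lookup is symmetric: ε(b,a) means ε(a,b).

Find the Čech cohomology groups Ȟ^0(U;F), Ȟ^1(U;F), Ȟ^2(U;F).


intersection data:
  W12={b,g} W14={a} W15={i} W16={d} W23={e} W34={f} W56={c,h}
C dims 6,7; δ0: rk 6, SNF 1^5·2
Ȟ^0 = (6 − 6) − 0 = 0, so Ȟ^0 ≅ 0
Ȟ^1 = (7 − 0) − 6 = 1 plus torsion [2], so Ȟ^1 ≅ Z ⊕ Z/2
Ȟ^2 = (0 − 0) − 0 = 0, so Ȟ^2 ≅ 0

Ȟ^0 = 0; Ȟ^1 = Z ⊕ Z/2; Ȟ^2 = 0


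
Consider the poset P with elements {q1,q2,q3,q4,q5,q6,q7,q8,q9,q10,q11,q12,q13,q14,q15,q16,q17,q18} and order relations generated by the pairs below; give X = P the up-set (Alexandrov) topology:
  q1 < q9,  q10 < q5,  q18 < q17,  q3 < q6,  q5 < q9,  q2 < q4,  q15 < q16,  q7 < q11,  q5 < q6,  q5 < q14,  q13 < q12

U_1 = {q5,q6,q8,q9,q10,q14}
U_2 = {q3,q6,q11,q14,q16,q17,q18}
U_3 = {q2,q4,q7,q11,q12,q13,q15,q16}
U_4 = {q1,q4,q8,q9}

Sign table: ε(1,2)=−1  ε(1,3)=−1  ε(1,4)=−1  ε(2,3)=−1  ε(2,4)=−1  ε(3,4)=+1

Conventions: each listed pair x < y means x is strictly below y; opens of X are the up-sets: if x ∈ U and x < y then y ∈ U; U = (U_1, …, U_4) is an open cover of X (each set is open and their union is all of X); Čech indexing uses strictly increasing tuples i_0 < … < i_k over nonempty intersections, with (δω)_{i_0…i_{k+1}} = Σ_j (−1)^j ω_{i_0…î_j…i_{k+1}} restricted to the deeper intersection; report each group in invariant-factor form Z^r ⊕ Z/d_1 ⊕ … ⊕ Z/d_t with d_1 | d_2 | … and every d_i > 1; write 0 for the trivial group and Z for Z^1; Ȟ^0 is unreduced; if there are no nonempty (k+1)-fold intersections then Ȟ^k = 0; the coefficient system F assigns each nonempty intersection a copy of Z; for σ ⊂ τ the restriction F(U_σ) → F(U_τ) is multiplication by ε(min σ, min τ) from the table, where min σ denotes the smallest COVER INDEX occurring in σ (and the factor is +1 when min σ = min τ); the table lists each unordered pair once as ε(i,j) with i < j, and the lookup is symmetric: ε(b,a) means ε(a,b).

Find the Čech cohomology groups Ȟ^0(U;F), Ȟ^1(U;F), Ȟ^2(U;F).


nerve simplices:
  U12={q6,q14} U14={q8,q9} U23={q11,q16} U34={q4}
C dims 4,4; δ0: rk 4, SNF 1^3·2
degree 0: 4−4−0 = 0 → Ȟ^0 ≅ 0
degree 1: 4−0−4 = 0 plus torsion [2] → Ȟ^1 ≅ Z/2
degree 2: 0−0−0 = 0 → Ȟ^2 ≅ 0

Ȟ^0 ≅ 0,  Ȟ^1 ≅ Z/2,  Ȟ^2 ≅ 0


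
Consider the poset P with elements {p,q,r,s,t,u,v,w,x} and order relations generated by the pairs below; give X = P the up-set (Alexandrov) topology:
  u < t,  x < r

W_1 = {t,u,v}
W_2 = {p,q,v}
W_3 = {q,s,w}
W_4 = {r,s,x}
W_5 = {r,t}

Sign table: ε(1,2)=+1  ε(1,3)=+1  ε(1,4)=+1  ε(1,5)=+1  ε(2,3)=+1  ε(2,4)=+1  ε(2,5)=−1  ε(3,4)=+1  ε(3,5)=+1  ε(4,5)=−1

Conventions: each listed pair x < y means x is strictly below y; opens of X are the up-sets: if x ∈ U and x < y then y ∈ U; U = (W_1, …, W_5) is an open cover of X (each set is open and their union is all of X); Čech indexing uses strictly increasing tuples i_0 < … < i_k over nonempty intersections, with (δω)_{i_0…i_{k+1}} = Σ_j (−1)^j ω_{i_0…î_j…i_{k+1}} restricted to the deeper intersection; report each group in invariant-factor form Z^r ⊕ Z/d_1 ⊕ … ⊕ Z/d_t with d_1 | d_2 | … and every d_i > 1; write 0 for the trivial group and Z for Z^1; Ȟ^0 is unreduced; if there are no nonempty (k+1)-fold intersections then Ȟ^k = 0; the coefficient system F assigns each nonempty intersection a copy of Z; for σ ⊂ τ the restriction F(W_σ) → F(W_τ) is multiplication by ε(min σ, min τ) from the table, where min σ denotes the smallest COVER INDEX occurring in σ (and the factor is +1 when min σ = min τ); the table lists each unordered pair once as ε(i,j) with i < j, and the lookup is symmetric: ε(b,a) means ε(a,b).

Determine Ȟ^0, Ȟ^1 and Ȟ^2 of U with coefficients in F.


nonempty overlaps:
  W12={v} W15={t} W23={q} W34={s} W45={r}
C dims 5,5; δ0: rk 5, SNF 1^4·2
degree 0: 5−5−0 = 0 → Ȟ^0 ≅ 0
degree 1: 5−0−5 = 0 plus torsion [2] → Ȟ^1 ≅ Z/2
degree 2: 0−0−0 = 0 → Ȟ^2 ≅ 0

Ȟ^0 = 0, Ȟ^1 = Z/2, Ȟ^2 = 0


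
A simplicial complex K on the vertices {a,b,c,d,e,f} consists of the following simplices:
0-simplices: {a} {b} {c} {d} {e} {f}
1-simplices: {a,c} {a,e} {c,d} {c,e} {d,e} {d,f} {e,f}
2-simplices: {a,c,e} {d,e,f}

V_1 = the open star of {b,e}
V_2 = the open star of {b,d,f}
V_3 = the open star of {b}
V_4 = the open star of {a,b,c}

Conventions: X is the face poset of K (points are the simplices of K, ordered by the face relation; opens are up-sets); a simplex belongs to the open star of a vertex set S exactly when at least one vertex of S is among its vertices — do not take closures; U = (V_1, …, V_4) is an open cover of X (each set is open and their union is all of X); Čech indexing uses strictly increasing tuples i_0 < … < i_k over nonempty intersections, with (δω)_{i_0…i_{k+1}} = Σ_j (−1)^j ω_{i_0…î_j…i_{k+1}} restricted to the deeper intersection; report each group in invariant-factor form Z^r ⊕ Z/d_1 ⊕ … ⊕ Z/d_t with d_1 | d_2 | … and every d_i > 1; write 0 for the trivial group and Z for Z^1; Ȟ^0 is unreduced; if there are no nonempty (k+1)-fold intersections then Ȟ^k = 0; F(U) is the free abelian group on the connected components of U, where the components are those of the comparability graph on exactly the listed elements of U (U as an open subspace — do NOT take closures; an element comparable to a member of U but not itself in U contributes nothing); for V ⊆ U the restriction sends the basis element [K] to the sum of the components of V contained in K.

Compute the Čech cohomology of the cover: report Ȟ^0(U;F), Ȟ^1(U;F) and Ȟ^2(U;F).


nonempty overlaps:
  V1={{b},{e},{a,e},{c,e},{d,e},{e,f},{a,c,e},{d,e,f}} V2={{b},{d},{f},{c,d},{d,e},{d,f},{e,f},{d,e,f}} V3={{b}} V4={{a},{b},{c},{a,c},{a,e},{c,d},{c,e},{a,c,e}}
  V12={{b},{d,e},{e,f},{d,e,f}} V13={{b}} V14={{b},{a,e},{c,e},{a,c,e}} V23={{b}} V24={{b},{c,d}} V34={{b}}
  V123={{b}} V124={{b}} V134={{b}} V234={{b}}
  V1234={{b}}
components per intersection:
  V1: {{b}} {{e},{a,e},{c,e},{d,e},{e,f},{a,c,e},{d,e,f}}
  V2: {{b}} {{d},{f},{c,d},{d,e},{d,f},{e,f},{d,e,f}}
  V3: {{b}}
  V4: {{a},{c},{a,c},{a,e},{c,d},{c,e},{a,c,e}} {{b}}
  V12: {{b}} {{d,e},{e,f},{d,e,f}}
  V13: {{b}}
  V14: {{b}} {{a,e},{c,e},{a,c,e}}
  V23: {{b}}
  V24: {{b}} {{c,d}}
  V34: {{b}}
  V123: {{b}}
  V124: {{b}}
  V134: {{b}}
  V234: {{b}}
  V1234: {{b}}
C dims 7,9,4,1; δ0: rk 5, SNF 1^5; δ1: rk 3, SNF 1^3; δ2: rk 1, SNF 1^1
degree 0: 7−5−0 = 2 → Ȟ^0 ≅ Z^2
degree 1: 9−3−5 = 1 → Ȟ^1 ≅ Z
degree 2: 4−1−3 = 0 → Ȟ^2 ≅ 0

Ȟ^0 ≅ Z^2; Ȟ^1 ≅ Z; Ȟ^2 ≅ 0


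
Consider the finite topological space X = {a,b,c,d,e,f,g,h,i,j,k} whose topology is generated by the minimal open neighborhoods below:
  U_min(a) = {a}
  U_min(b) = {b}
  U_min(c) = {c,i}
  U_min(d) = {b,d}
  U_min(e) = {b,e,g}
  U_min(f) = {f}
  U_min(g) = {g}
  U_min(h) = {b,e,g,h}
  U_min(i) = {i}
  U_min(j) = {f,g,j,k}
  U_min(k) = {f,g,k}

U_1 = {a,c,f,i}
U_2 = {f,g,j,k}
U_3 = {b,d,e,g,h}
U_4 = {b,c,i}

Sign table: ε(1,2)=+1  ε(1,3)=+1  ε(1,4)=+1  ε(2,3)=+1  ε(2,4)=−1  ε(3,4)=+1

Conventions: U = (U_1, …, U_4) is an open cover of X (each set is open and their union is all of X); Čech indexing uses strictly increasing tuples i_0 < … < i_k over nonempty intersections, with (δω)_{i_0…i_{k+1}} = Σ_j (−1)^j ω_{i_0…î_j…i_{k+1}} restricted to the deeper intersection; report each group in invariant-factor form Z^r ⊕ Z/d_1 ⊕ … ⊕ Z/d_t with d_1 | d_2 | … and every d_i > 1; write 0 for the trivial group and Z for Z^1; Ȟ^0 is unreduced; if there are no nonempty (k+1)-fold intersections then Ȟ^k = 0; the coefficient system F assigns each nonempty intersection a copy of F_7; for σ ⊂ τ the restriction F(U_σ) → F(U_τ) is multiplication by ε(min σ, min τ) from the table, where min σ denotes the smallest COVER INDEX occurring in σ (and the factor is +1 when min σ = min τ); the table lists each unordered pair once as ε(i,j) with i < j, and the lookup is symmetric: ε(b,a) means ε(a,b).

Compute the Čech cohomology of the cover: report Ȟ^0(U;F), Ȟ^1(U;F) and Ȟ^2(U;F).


Ȟ^0 ≅ Z/7,  Ȟ^1 ≅ Z/7,  Ȟ^2 ≅ 0

nerve of the cover:
  U12={f} U14={c,i} U23={g} U34={b}
C dims 4,4; δ0: rk_F7 3
Ȟ^0 = (4 − 3) − 0 = 1, so Ȟ^0 ≅ Z/7
Ȟ^1 = (4 − 0) − 3 = 1, so Ȟ^1 ≅ Z/7
Ȟ^2 = (0 − 0) − 0 = 0, so Ȟ^2 ≅ 0


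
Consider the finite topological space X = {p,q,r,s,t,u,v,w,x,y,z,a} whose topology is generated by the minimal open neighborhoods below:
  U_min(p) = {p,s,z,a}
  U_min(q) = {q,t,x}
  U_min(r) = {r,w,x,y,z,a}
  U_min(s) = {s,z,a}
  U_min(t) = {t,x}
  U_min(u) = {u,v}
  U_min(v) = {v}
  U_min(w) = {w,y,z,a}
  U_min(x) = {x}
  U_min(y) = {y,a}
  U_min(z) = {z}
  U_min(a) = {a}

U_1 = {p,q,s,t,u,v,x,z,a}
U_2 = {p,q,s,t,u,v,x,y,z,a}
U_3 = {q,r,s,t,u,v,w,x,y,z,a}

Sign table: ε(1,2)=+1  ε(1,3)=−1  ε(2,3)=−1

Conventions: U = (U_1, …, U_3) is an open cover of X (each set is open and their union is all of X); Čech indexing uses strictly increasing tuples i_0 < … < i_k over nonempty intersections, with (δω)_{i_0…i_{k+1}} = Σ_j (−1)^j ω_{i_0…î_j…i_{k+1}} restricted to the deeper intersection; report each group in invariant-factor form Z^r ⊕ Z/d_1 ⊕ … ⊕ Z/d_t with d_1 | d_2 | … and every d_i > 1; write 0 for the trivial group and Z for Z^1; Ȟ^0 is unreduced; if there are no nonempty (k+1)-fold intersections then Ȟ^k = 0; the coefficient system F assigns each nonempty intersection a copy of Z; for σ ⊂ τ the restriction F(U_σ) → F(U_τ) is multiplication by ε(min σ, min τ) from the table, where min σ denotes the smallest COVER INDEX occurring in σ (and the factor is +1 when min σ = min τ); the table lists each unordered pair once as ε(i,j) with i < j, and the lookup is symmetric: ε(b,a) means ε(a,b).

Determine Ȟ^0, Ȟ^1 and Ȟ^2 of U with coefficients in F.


nerve simplices:
  U12={p,q,s,t,u,v,x,z,a} U13={q,s,t,u,v,x,z,a} U23={q,s,t,u,v,x,y,z,a}
  U123={q,s,t,u,v,x,z,a}
C dims 3,3,1; δ0: rk 2, SNF 1^2; δ1: rk 1, SNF 1^1
degree 0: 3−2−0 = 1 → Ȟ^0 ≅ Z
degree 1: 3−1−2 = 0 → Ȟ^1 ≅ 0
degree 2: 1−0−1 = 0 → Ȟ^2 ≅ 0

Ȟ^0(U;F) ≅ Z; Ȟ^1(U;F) ≅ 0; Ȟ^2(U;F) ≅ 0


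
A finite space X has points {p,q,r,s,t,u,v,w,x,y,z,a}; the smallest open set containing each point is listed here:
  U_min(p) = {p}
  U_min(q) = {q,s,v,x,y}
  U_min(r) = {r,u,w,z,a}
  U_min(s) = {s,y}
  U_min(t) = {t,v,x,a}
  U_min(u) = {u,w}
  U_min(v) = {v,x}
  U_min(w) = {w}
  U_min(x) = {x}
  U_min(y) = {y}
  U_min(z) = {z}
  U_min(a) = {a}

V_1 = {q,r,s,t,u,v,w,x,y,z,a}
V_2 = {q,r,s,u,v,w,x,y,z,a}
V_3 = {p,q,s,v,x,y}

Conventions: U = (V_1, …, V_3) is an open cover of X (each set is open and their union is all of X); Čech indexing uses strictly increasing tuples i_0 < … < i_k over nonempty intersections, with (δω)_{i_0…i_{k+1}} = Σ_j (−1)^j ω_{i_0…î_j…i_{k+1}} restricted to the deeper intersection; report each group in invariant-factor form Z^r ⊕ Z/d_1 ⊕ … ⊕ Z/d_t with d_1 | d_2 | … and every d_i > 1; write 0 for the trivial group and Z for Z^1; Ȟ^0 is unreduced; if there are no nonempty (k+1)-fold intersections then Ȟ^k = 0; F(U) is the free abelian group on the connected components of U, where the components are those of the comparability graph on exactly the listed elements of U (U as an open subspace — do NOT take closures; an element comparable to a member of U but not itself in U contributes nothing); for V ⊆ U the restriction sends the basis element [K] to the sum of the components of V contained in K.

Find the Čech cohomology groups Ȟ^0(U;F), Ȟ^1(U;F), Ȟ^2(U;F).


Ȟ^0 ≅ Z^2,  Ȟ^1 ≅ 0,  Ȟ^2 ≅ 0

nerve of the cover:
  V12={q,r,s,u,v,w,x,y,z,a} V13={q,s,v,x,y} V23={q,s,v,x,y}
  V123={q,s,v,x,y}
components per intersection:
  V1: {q,r,s,t,u,v,w,x,y,z,a}
  V2: {q,s,v,x,y} {r,u,w,z,a}
  V3: {p} {q,s,v,x,y}
  V12: {q,s,v,x,y} {r,u,w,z,a}
  V13: {q,s,v,x,y}
  V23: {q,s,v,x,y}
  V123: {q,s,v,x,y}
C dims 5,4,1; δ0: rk 3, SNF 1^3; δ1: rk 1, SNF 1^1
Ȟ^0 = (5 − 3) − 0 = 2, so Ȟ^0 ≅ Z^2
Ȟ^1 = (4 − 1) − 3 = 0, so Ȟ^1 ≅ 0
Ȟ^2 = (1 − 0) − 1 = 0, so Ȟ^2 ≅ 0


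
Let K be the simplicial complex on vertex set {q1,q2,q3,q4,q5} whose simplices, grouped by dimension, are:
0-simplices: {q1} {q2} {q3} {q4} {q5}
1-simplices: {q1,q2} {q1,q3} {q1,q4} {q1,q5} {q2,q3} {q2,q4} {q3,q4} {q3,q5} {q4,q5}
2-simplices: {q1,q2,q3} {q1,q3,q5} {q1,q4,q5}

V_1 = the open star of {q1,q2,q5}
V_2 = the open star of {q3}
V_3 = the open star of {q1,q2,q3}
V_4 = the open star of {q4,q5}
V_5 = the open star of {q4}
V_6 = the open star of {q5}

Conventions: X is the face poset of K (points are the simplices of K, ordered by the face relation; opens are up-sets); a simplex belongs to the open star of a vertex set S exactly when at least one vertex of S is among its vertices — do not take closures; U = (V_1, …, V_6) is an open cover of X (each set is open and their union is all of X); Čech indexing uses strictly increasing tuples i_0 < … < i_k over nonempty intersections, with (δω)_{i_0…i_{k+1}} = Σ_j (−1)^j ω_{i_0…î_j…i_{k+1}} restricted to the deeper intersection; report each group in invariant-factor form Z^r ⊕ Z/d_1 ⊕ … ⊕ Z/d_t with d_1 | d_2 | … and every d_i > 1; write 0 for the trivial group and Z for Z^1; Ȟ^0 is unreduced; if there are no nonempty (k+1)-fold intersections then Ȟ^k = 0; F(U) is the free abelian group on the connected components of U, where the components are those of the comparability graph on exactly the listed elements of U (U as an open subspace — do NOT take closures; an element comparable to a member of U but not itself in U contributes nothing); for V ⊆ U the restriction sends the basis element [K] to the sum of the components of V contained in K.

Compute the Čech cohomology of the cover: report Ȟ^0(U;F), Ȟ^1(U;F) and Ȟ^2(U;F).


intersection data:
  V1={{q1},{q2},{q5},{q1,q2},{q1,q3},{q1,q4},{q1,q5},{q2,q3},{q2,q4},{q3,q5},{q4,q5},{q1,q2,q3},{q1,q3,q5},{q1,q4,q5}} V2={{q3},{q1,q3},{q2,q3},{q3,q4},{q3,q5},{q1,q2,q3},{q1,q3,q5}} V3={{q1},{q2},{q3},{q1,q2},{q1,q3},{q1,q4},{q1,q5},{q2,q3},{q2,q4},{q3,q4},{q3,q5},{q1,q2,q3},{q1,q3,q5},{q1,q4,q5}} V4={{q4},{q5},{q1,q4},{q1,q5},{q2,q4},{q3,q4},{q3,q5},{q4,q5},{q1,q3,q5},{q1,q4,q5}} V5={{q4},{q1,q4},{q2,q4},{q3,q4},{q4,q5},{q1,q4,q5}} V6={{q5},{q1,q5},{q3,q5},{q4,q5},{q1,q3,q5},{q1,q4,q5}}
  V12={{q1,q3},{q2,q3},{q3,q5},{q1,q2,q3},{q1,q3,q5}} V13={{q1},{q2},{q1,q2},{q1,q3},{q1,q4},{q1,q5},{q2,q3},{q2,q4},{q3,q5},{q1,q2,q3},{q1,q3,q5},{q1,q4,q5}} V14={{q5},{q1,q4},{q1,q5},{q2,q4},{q3,q5},{q4,q5},{q1,q3,q5},{q1,q4,q5}} V15={{q1,q4},{q2,q4},{q4,q5},{q1,q4,q5}} V16={{q5},{q1,q5},{q3,q5},{q4,q5},{q1,q3,q5},{q1,q4,q5}} V23={{q3},{q1,q3},{q2,q3},{q3,q4},{q3,q5},{q1,q2,q3},{q1,q3,q5}} V24={{q3,q4},{q3,q5},{q1,q3,q5}} V25={{q3,q4}} V26={{q3,q5},{q1,q3,q5}} V34={{q1,q4},{q1,q5},{q2,q4},{q3,q4},{q3,q5},{q1,q3,q5},{q1,q4,q5}} V35={{q1,q4},{q2,q4},{q3,q4},{q1,q4,q5}} V36={{q1,q5},{q3,q5},{q1,q3,q5},{q1,q4,q5}} V45={{q4},{q1,q4},{q2,q4},{q3,q4},{q4,q5},{q1,q4,q5}} V46={{q5},{q1,q5},{q3,q5},{q4,q5},{q1,q3,q5},{q1,q4,q5}} V56={{q4,q5},{q1,q4,q5}}
  V123={{q1,q3},{q2,q3},{q3,q5},{q1,q2,q3},{q1,q3,q5}} V124={{q3,q5},{q1,q3,q5}} V126={{q3,q5},{q1,q3,q5}} V134={{q1,q4},{q1,q5},{q2,q4},{q3,q5},{q1,q3,q5},{q1,q4,q5}} V135={{q1,q4},{q2,q4},{q1,q4,q5}} V136={{q1,q5},{q3,q5},{q1,q3,q5},{q1,q4,q5}} V145={{q1,q4},{q2,q4},{q4,q5},{q1,q4,q5}} V146={{q5},{q1,q5},{q3,q5},{q4,q5},{q1,q3,q5},{q1,q4,q5}} V156={{q4,q5},{q1,q4,q5}} V234={{q3,q4},{q3,q5},{q1,q3,q5}} V235={{q3,q4}} V236={{q3,q5},{q1,q3,q5}} V245={{q3,q4}} V246={{q3,q5},{q1,q3,q5}} V345={{q1,q4},{q2,q4},{q3,q4},{q1,q4,q5}} V346={{q1,q5},{q3,q5},{q1,q3,q5},{q1,q4,q5}} V356={{q1,q4,q5}} V456={{q4,q5},{q1,q4,q5}}
  V1234={{q3,q5},{q1,q3,q5}} V1236={{q3,q5},{q1,q3,q5}} V1246={{q3,q5},{q1,q3,q5}} V1345={{q1,q4},{q2,q4},{q1,q4,q5}} V1346={{q1,q5},{q3,q5},{q1,q3,q5},{q1,q4,q5}} V1356={{q1,q4,q5}} V1456={{q4,q5},{q1,q4,q5}} V2345={{q3,q4}} V2346={{q3,q5},{q1,q3,q5}} V3456={{q1,q4,q5}}
  V12346={{q3,q5},{q1,q3,q5}} V13456={{q1,q4,q5}}
components per intersection:
  V1: {{q1},{q2},{q5},{q1,q2},{q1,q3},{q1,q4},{q1,q5},{q2,q3},{q2,q4},{q3,q5},{q4,q5},{q1,q2,q3},{q1,q3,q5},{q1,q4,q5}}
  V2: {{q3},{q1,q3},{q2,q3},{q3,q4},{q3,q5},{q1,q2,q3},{q1,q3,q5}}
  V3: {{q1},{q2},{q3},{q1,q2},{q1,q3},{q1,q4},{q1,q5},{q2,q3},{q2,q4},{q3,q4},{q3,q5},{q1,q2,q3},{q1,q3,q5},{q1,q4,q5}}
  V4: {{q4},{q5},{q1,q4},{q1,q5},{q2,q4},{q3,q4},{q3,q5},{q4,q5},{q1,q3,q5},{q1,q4,q5}}
  V5: {{q4},{q1,q4},{q2,q4},{q3,q4},{q4,q5},{q1,q4,q5}}
  V6: {{q5},{q1,q5},{q3,q5},{q4,q5},{q1,q3,q5},{q1,q4,q5}}
  V12: {{q1,q3},{q2,q3},{q3,q5},{q1,q2,q3},{q1,q3,q5}}
  V13: {{q1},{q2},{q1,q2},{q1,q3},{q1,q4},{q1,q5},{q2,q3},{q2,q4},{q3,q5},{q1,q2,q3},{q1,q3,q5},{q1,q4,q5}}
  V14: {{q5},{q1,q4},{q1,q5},{q3,q5},{q4,q5},{q1,q3,q5},{q1,q4,q5}} {{q2,q4}}
  V15: {{q1,q4},{q4,q5},{q1,q4,q5}} {{q2,q4}}
  V16: {{q5},{q1,q5},{q3,q5},{q4,q5},{q1,q3,q5},{q1,q4,q5}}
  V23: {{q3},{q1,q3},{q2,q3},{q3,q4},{q3,q5},{q1,q2,q3},{q1,q3,q5}}
  V24: {{q3,q4}} {{q3,q5},{q1,q3,q5}}
  V25: {{q3,q4}}
  V26: {{q3,q5},{q1,q3,q5}}
  V34: {{q1,q4},{q1,q5},{q3,q5},{q1,q3,q5},{q1,q4,q5}} {{q2,q4}} {{q3,q4}}
  V35: {{q1,q4},{q1,q4,q5}} {{q2,q4}} {{q3,q4}}
  V36: {{q1,q5},{q3,q5},{q1,q3,q5},{q1,q4,q5}}
  V45: {{q4},{q1,q4},{q2,q4},{q3,q4},{q4,q5},{q1,q4,q5}}
  V46: {{q5},{q1,q5},{q3,q5},{q4,q5},{q1,q3,q5},{q1,q4,q5}}
  V56: {{q4,q5},{q1,q4,q5}}
  V123: {{q1,q3},{q2,q3},{q3,q5},{q1,q2,q3},{q1,q3,q5}}
  V124: {{q3,q5},{q1,q3,q5}}
  V126: {{q3,q5},{q1,q3,q5}}
  V134: {{q1,q4},{q1,q5},{q3,q5},{q1,q3,q5},{q1,q4,q5}} {{q2,q4}}
  V135: {{q1,q4},{q1,q4,q5}} {{q2,q4}}
  V136: {{q1,q5},{q3,q5},{q1,q3,q5},{q1,q4,q5}}
  V145: {{q1,q4},{q4,q5},{q1,q4,q5}} {{q2,q4}}
  V146: {{q5},{q1,q5},{q3,q5},{q4,q5},{q1,q3,q5},{q1,q4,q5}}
  V156: {{q4,q5},{q1,q4,q5}}
  V234: {{q3,q4}} {{q3,q5},{q1,q3,q5}}
  V235: {{q3,q4}}
  V236: {{q3,q5},{q1,q3,q5}}
  V245: {{q3,q4}}
  V246: {{q3,q5},{q1,q3,q5}}
  V345: {{q1,q4},{q1,q4,q5}} {{q2,q4}} {{q3,q4}}
  V346: {{q1,q5},{q3,q5},{q1,q3,q5},{q1,q4,q5}}
  V356: {{q1,q4,q5}}
  V456: {{q4,q5},{q1,q4,q5}}
  V1234: {{q3,q5},{q1,q3,q5}}
  V1236: {{q3,q5},{q1,q3,q5}}
  V1246: {{q3,q5},{q1,q3,q5}}
  V1345: {{q1,q4},{q1,q4,q5}} {{q2,q4}}
  V1346: {{q1,q5},{q3,q5},{q1,q3,q5},{q1,q4,q5}}
  V1356: {{q1,q4,q5}}
  V1456: {{q4,q5},{q1,q4,q5}}
  V2345: {{q3,q4}}
  V2346: {{q3,q5},{q1,q3,q5}}
  V3456: {{q1,q4,q5}}
  V12346: {{q3,q5},{q1,q3,q5}}
  V13456: {{q1,q4,q5}}
C dims 6,22,24,11; δ0: rk 5, SNF 1^5; δ1: rk 15, SNF 1^15; δ2: rk 9, SNF 1^9
Ȟ^0 = (6 − 5) − 0 = 1, so Ȟ^0 ≅ Z
Ȟ^1 = (22 − 15) − 5 = 2, so Ȟ^1 ≅ Z^2
Ȟ^2 = (24 − 9) − 15 = 0, so Ȟ^2 ≅ 0

Ȟ^0(U;F) ≅ Z, Ȟ^1(U;F) ≅ Z^2 and Ȟ^2(U;F) ≅ 0


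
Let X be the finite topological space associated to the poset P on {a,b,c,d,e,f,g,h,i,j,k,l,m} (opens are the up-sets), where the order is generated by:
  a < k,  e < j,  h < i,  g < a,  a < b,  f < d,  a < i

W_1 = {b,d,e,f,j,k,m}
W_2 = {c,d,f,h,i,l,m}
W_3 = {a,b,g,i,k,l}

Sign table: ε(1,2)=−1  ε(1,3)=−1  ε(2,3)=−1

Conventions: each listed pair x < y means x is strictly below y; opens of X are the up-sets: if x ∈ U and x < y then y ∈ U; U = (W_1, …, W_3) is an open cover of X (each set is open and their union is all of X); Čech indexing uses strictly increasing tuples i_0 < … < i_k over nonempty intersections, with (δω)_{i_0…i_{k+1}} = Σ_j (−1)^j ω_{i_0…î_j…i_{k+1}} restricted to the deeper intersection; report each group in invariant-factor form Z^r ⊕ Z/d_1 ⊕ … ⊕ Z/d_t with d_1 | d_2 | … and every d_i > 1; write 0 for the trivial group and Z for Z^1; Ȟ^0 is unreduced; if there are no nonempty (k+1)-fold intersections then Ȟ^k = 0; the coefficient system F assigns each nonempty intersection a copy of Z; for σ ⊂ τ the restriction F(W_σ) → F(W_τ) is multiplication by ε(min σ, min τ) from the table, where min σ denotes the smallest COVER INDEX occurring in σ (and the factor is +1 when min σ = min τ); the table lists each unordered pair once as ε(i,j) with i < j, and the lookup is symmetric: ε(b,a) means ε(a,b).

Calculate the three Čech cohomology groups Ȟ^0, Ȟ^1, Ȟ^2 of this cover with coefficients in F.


nonempty overlaps:
  W12={d,f,m} W13={b,k} W23={i,l}
C dims 3,3; δ0: rk 3, SNF 1^2·2
degree 0: 3−3−0 = 0 → Ȟ^0 ≅ 0
degree 1: 3−0−3 = 0 plus torsion [2] → Ȟ^1 ≅ Z/2
degree 2: 0−0−0 = 0 → Ȟ^2 ≅ 0

Ȟ^0 = 0; Ȟ^1 = Z/2; Ȟ^2 = 0


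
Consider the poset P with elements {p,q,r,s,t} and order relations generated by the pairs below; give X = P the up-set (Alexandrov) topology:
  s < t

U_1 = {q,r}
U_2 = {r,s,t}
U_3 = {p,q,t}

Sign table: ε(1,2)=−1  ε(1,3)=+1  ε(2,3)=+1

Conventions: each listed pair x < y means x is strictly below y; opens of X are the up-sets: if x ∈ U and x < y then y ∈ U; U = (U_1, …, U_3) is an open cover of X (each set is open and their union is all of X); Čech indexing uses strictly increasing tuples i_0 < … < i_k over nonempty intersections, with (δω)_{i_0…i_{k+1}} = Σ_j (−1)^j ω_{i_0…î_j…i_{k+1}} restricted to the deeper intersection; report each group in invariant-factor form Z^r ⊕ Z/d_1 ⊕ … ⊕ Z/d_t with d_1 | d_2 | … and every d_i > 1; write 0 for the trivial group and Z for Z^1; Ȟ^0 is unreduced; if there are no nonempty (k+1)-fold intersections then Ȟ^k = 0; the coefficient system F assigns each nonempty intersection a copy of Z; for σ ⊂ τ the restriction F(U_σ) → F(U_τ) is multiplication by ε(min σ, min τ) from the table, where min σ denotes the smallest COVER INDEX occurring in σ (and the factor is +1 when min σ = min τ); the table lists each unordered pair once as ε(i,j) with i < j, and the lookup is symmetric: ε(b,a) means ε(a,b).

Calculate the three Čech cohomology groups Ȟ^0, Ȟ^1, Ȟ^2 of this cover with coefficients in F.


nerve of the cover:
  U12={r} U13={q} U23={t}
C dims 3,3; δ0: rk 3, SNF 1^2·2
Ȟ^0 = (3 − 3) − 0 = 0, so Ȟ^0 ≅ 0
Ȟ^1 = (3 − 0) − 3 = 0 plus torsion [2], so Ȟ^1 ≅ Z/2
Ȟ^2 = (0 − 0) − 0 = 0, so Ȟ^2 ≅ 0

Ȟ^0 ≅ 0; Ȟ^1 ≅ Z/2; Ȟ^2 ≅ 0


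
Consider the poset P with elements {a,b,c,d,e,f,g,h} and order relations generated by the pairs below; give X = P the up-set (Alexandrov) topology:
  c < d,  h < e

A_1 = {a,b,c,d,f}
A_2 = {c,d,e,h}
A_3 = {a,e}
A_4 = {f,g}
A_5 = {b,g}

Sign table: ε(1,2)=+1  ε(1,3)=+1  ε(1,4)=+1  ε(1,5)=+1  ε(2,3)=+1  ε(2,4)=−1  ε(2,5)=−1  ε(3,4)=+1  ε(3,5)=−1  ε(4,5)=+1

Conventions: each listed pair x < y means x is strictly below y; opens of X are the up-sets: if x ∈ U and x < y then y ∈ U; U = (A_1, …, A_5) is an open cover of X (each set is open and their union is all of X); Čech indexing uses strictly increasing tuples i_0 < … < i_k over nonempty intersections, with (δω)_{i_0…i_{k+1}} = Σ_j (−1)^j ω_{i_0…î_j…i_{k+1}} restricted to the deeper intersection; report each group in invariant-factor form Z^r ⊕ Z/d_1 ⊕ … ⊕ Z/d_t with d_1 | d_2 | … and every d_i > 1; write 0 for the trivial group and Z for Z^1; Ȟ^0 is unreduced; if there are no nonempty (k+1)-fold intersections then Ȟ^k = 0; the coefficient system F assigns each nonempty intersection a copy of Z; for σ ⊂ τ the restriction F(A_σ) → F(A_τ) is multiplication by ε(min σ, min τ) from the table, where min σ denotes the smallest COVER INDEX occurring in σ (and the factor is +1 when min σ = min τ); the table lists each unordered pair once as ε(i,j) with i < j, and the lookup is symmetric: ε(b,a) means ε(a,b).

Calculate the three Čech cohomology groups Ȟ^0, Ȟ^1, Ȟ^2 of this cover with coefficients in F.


Ȟ^0 ≅ Z; Ȟ^1 ≅ Z^2; Ȟ^2 ≅ 0

nerve simplices:
  A12={c,d} A13={a} A14={f} A15={b} A23={e} A45={g}
C dims 5,6; δ0: rk 4, SNF 1^4
degree 0: 5−4−0 = 1 → Ȟ^0 ≅ Z
degree 1: 6−0−4 = 2 → Ȟ^1 ≅ Z^2
degree 2: 0−0−0 = 0 → Ȟ^2 ≅ 0


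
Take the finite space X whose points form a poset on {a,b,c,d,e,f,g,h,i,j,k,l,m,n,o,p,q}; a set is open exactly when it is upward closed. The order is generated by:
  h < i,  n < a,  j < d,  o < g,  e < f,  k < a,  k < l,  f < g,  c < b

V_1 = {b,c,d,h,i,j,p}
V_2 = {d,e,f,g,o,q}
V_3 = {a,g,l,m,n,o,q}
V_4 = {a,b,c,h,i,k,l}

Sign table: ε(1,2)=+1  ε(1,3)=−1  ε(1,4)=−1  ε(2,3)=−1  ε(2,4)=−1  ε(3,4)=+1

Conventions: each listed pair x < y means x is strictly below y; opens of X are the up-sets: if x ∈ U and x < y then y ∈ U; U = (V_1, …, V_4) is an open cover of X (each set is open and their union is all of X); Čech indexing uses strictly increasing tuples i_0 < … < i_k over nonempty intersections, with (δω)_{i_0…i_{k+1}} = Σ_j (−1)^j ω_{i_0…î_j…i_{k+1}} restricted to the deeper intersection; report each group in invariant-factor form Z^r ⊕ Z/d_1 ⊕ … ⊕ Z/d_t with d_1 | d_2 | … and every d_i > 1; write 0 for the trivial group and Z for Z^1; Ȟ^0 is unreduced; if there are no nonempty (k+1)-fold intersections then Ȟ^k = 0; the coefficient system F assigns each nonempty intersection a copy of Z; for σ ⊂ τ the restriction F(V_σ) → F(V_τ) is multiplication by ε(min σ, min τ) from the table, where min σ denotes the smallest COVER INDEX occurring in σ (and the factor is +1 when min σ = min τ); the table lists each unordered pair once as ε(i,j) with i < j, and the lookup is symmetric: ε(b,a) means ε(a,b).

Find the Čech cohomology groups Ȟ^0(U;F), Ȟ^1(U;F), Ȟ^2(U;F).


Ȟ^0 ≅ Z; Ȟ^1 ≅ Z; Ȟ^2 ≅ 0

intersection data:
  V12={d} V14={b,c,h,i} V23={g,o,q} V34={a,l}
C dims 4,4; δ0: rk 3, SNF 1^3
Ȟ^0 = (4 − 3) − 0 = 1, so Ȟ^0 ≅ Z
Ȟ^1 = (4 − 0) − 3 = 1, so Ȟ^1 ≅ Z
Ȟ^2 = (0 − 0) − 0 = 0, so Ȟ^2 ≅ 0


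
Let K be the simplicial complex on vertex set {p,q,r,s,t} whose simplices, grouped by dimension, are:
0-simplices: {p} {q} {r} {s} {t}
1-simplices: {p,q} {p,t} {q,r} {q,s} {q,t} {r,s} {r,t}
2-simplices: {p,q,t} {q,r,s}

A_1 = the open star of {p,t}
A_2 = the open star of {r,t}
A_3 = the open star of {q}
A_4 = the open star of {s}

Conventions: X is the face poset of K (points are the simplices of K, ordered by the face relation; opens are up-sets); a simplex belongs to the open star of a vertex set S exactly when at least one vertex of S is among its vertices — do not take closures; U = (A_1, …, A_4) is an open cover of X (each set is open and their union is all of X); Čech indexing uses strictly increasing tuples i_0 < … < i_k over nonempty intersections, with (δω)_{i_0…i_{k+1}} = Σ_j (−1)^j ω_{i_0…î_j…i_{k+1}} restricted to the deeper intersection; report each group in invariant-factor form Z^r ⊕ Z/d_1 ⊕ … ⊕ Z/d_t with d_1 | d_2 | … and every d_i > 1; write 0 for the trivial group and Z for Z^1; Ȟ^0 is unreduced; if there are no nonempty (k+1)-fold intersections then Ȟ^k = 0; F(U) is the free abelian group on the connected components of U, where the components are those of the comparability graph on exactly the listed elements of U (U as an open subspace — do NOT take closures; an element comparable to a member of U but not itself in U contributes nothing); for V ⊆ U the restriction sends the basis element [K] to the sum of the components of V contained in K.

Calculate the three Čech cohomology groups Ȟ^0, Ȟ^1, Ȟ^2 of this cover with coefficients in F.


nonempty overlaps:
  A1={{p},{t},{p,q},{p,t},{q,t},{r,t},{p,q,t}} A2={{r},{t},{p,t},{q,r},{q,t},{r,s},{r,t},{p,q,t},{q,r,s}} A3={{q},{p,q},{q,r},{q,s},{q,t},{p,q,t},{q,r,s}} A4={{s},{q,s},{r,s},{q,r,s}}
  A12={{t},{p,t},{q,t},{r,t},{p,q,t}} A13={{p,q},{q,t},{p,q,t}} A23={{q,r},{q,t},{p,q,t},{q,r,s}} A24={{r,s},{q,r,s}} A34={{q,s},{q,r,s}}
  A123={{q,t},{p,q,t}} A234={{q,r,s}}
components per intersection:
  A1: {{p},{t},{p,q},{p,t},{q,t},{r,t},{p,q,t}}
  A2: {{r},{t},{p,t},{q,r},{q,t},{r,s},{r,t},{p,q,t},{q,r,s}}
  A3: {{q},{p,q},{q,r},{q,s},{q,t},{p,q,t},{q,r,s}}
  A4: {{s},{q,s},{r,s},{q,r,s}}
  A12: {{t},{p,t},{q,t},{r,t},{p,q,t}}
  A13: {{p,q},{q,t},{p,q,t}}
  A23: {{q,r},{q,r,s}} {{q,t},{p,q,t}}
  A24: {{r,s},{q,r,s}}
  A34: {{q,s},{q,r,s}}
  A123: {{q,t},{p,q,t}}
  A234: {{q,r,s}}
C dims 4,6,2; δ0: rk 3, SNF 1^3; δ1: rk 2, SNF 1^2
degree 0: 4−3−0 = 1 → Ȟ^0 ≅ Z
degree 1: 6−2−3 = 1 → Ȟ^1 ≅ Z
degree 2: 2−0−2 = 0 → Ȟ^2 ≅ 0

Ȟ^0(U;F) ≅ Z, Ȟ^1(U;F) ≅ Z and Ȟ^2(U;F) ≅ 0


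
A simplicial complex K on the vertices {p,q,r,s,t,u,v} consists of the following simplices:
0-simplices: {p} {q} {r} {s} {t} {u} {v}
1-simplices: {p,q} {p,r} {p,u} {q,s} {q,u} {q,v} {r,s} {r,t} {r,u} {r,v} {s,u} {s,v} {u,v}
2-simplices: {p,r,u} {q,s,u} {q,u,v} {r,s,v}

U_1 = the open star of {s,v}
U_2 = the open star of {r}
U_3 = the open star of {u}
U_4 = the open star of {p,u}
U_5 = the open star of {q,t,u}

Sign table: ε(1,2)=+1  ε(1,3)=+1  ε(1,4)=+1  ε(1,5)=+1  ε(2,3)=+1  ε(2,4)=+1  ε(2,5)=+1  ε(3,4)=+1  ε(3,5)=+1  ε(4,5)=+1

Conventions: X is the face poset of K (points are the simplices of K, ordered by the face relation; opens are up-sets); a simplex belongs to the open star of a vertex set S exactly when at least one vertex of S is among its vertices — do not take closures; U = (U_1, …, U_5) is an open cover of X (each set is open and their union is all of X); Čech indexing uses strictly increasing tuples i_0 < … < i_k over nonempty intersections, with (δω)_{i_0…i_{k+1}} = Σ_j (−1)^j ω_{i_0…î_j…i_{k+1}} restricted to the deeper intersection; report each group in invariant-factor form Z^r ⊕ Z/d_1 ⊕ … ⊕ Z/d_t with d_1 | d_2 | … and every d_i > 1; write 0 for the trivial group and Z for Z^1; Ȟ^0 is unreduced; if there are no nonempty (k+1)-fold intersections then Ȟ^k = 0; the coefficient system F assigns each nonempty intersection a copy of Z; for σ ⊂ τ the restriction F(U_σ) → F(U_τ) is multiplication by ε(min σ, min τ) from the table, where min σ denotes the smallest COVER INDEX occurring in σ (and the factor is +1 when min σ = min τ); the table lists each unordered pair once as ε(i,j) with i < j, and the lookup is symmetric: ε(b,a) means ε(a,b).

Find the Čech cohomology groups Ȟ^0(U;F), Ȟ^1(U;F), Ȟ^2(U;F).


Ȟ^0 = Z, Ȟ^1 = Z, Ȟ^2 = 0

intersection data:
  U1={{s},{v},{q,s},{q,v},{r,s},{r,v},{s,u},{s,v},{u,v},{q,s,u},{q,u,v},{r,s,v}} U2={{r},{p,r},{r,s},{r,t},{r,u},{r,v},{p,r,u},{r,s,v}} U3={{u},{p,u},{q,u},{r,u},{s,u},{u,v},{p,r,u},{q,s,u},{q,u,v}} U4={{p},{u},{p,q},{p,r},{p,u},{q,u},{r,u},{s,u},{u,v},{p,r,u},{q,s,u},{q,u,v}} U5={{q},{t},{u},{p,q},{p,u},{q,s},{q,u},{q,v},{r,t},{r,u},{s,u},{u,v},{p,r,u},{q,s,u},{q,u,v}}
  U12={{r,s},{r,v},{r,s,v}} U13={{s,u},{u,v},{q,s,u},{q,u,v}} U14={{s,u},{u,v},{q,s,u},{q,u,v}} U15={{q,s},{q,v},{s,u},{u,v},{q,s,u},{q,u,v}} U23={{r,u},{p,r,u}} U24={{p,r},{r,u},{p,r,u}} U25={{r,t},{r,u},{p,r,u}} U34={{u},{p,u},{q,u},{r,u},{s,u},{u,v},{p,r,u},{q,s,u},{q,u,v}} U35={{u},{p,u},{q,u},{r,u},{s,u},{u,v},{p,r,u},{q,s,u},{q,u,v}} U45={{u},{p,q},{p,u},{q,u},{r,u},{s,u},{u,v},{p,r,u},{q,s,u},{q,u,v}}
  U134={{s,u},{u,v},{q,s,u},{q,u,v}} U135={{s,u},{u,v},{q,s,u},{q,u,v}} U145={{s,u},{u,v},{q,s,u},{q,u,v}} U234={{r,u},{p,r,u}} U235={{r,u},{p,r,u}} U245={{r,u},{p,r,u}} U345={{u},{p,u},{q,u},{r,u},{s,u},{u,v},{p,r,u},{q,s,u},{q,u,v}}
  U1345={{s,u},{u,v},{q,s,u},{q,u,v}} U2345={{r,u},{p,r,u}}
C dims 5,10,7,2; δ0: rk 4, SNF 1^4; δ1: rk 5, SNF 1^5; δ2: rk 2, SNF 1^2
Ȟ^0 = (5 − 4) − 0 = 1, so Ȟ^0 ≅ Z
Ȟ^1 = (10 − 5) − 4 = 1, so Ȟ^1 ≅ Z
Ȟ^2 = (7 − 2) − 5 = 0, so Ȟ^2 ≅ 0
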